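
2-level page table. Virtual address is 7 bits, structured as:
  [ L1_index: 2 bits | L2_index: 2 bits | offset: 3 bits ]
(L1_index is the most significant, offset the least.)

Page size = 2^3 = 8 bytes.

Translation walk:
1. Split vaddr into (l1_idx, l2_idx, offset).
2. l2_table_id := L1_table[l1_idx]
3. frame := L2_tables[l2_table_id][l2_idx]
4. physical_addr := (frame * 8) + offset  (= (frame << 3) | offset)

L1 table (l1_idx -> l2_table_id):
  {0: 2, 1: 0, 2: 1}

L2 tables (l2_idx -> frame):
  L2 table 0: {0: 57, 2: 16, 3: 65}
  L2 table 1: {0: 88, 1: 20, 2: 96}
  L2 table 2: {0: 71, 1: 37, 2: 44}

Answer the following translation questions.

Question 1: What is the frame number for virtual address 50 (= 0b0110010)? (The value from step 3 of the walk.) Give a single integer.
Answer: 16

Derivation:
vaddr = 50: l1_idx=1, l2_idx=2
L1[1] = 0; L2[0][2] = 16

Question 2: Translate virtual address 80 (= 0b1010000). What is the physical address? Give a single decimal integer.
Answer: 768

Derivation:
vaddr = 80 = 0b1010000
Split: l1_idx=2, l2_idx=2, offset=0
L1[2] = 1
L2[1][2] = 96
paddr = 96 * 8 + 0 = 768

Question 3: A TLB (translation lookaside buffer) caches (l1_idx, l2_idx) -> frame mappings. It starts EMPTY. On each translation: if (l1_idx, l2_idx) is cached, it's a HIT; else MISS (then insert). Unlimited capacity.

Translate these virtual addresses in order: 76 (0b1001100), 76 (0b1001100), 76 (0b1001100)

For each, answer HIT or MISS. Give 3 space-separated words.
vaddr=76: (2,1) not in TLB -> MISS, insert
vaddr=76: (2,1) in TLB -> HIT
vaddr=76: (2,1) in TLB -> HIT

Answer: MISS HIT HIT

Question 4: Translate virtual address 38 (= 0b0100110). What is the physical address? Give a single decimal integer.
vaddr = 38 = 0b0100110
Split: l1_idx=1, l2_idx=0, offset=6
L1[1] = 0
L2[0][0] = 57
paddr = 57 * 8 + 6 = 462

Answer: 462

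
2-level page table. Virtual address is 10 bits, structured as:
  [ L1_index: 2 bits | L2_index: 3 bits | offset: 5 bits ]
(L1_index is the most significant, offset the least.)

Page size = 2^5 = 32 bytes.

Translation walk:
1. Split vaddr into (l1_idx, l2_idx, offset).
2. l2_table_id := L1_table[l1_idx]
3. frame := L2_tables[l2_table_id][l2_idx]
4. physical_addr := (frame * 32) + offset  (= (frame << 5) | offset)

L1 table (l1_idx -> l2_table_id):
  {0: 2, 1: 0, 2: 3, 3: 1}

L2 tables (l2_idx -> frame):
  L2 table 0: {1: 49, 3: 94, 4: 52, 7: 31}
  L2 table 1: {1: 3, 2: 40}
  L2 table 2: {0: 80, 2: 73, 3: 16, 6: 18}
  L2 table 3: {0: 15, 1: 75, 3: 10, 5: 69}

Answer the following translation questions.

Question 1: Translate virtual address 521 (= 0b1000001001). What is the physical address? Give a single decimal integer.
Answer: 489

Derivation:
vaddr = 521 = 0b1000001001
Split: l1_idx=2, l2_idx=0, offset=9
L1[2] = 3
L2[3][0] = 15
paddr = 15 * 32 + 9 = 489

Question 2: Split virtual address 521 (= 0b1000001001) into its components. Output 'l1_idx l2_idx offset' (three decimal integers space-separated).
vaddr = 521 = 0b1000001001
  top 2 bits -> l1_idx = 2
  next 3 bits -> l2_idx = 0
  bottom 5 bits -> offset = 9

Answer: 2 0 9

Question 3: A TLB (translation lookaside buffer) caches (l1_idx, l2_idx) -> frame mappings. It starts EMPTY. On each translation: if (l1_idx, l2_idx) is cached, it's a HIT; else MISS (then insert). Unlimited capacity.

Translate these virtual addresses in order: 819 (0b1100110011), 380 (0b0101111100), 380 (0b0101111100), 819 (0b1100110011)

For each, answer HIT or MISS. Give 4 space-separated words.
vaddr=819: (3,1) not in TLB -> MISS, insert
vaddr=380: (1,3) not in TLB -> MISS, insert
vaddr=380: (1,3) in TLB -> HIT
vaddr=819: (3,1) in TLB -> HIT

Answer: MISS MISS HIT HIT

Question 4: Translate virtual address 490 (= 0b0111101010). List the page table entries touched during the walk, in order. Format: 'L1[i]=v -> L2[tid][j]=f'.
Answer: L1[1]=0 -> L2[0][7]=31

Derivation:
vaddr = 490 = 0b0111101010
Split: l1_idx=1, l2_idx=7, offset=10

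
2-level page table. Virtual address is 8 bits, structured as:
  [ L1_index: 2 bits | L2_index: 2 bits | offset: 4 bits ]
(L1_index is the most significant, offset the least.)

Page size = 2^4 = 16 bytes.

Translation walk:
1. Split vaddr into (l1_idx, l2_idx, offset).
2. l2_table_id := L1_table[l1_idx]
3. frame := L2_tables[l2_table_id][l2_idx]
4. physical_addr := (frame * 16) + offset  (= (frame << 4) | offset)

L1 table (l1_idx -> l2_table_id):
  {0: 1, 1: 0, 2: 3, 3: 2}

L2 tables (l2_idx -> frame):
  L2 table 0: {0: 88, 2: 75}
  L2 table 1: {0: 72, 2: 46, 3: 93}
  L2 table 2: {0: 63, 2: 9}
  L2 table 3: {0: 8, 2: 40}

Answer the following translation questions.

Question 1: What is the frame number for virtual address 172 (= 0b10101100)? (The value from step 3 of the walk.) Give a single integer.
vaddr = 172: l1_idx=2, l2_idx=2
L1[2] = 3; L2[3][2] = 40

Answer: 40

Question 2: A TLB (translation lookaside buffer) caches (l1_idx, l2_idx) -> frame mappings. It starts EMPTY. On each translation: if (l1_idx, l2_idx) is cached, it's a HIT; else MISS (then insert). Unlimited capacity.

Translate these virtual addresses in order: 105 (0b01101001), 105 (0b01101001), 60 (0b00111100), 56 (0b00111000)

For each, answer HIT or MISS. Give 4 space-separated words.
Answer: MISS HIT MISS HIT

Derivation:
vaddr=105: (1,2) not in TLB -> MISS, insert
vaddr=105: (1,2) in TLB -> HIT
vaddr=60: (0,3) not in TLB -> MISS, insert
vaddr=56: (0,3) in TLB -> HIT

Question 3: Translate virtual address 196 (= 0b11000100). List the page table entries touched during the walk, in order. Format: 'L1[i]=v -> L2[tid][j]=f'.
Answer: L1[3]=2 -> L2[2][0]=63

Derivation:
vaddr = 196 = 0b11000100
Split: l1_idx=3, l2_idx=0, offset=4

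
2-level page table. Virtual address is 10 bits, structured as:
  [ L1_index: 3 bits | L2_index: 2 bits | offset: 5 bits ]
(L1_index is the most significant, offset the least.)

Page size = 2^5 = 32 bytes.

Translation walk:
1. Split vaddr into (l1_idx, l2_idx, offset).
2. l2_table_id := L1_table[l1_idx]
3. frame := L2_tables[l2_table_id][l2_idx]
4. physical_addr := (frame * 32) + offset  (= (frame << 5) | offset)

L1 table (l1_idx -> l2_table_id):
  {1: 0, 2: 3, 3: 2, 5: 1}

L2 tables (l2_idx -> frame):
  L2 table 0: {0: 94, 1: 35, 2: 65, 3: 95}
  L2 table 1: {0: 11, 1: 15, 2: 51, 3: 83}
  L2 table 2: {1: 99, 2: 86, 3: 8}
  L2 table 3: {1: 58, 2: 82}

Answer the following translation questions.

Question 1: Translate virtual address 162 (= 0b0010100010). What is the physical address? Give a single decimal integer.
Answer: 1122

Derivation:
vaddr = 162 = 0b0010100010
Split: l1_idx=1, l2_idx=1, offset=2
L1[1] = 0
L2[0][1] = 35
paddr = 35 * 32 + 2 = 1122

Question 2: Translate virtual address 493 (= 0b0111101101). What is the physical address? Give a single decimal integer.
Answer: 269

Derivation:
vaddr = 493 = 0b0111101101
Split: l1_idx=3, l2_idx=3, offset=13
L1[3] = 2
L2[2][3] = 8
paddr = 8 * 32 + 13 = 269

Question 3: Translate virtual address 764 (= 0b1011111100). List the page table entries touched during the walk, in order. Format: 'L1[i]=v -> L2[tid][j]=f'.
vaddr = 764 = 0b1011111100
Split: l1_idx=5, l2_idx=3, offset=28

Answer: L1[5]=1 -> L2[1][3]=83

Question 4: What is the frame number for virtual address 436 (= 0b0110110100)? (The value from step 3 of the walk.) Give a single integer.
vaddr = 436: l1_idx=3, l2_idx=1
L1[3] = 2; L2[2][1] = 99

Answer: 99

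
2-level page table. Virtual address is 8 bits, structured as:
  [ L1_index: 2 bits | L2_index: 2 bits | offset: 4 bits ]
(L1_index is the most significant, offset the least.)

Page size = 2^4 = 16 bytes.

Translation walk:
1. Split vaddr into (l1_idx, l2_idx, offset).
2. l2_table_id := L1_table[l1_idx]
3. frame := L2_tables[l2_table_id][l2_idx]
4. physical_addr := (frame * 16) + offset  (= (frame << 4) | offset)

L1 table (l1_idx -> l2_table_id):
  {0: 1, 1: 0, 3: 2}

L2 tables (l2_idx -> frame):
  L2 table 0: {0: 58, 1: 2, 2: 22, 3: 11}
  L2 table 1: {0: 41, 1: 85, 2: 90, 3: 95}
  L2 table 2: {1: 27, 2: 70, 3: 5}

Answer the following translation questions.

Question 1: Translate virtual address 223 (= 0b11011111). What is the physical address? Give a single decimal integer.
Answer: 447

Derivation:
vaddr = 223 = 0b11011111
Split: l1_idx=3, l2_idx=1, offset=15
L1[3] = 2
L2[2][1] = 27
paddr = 27 * 16 + 15 = 447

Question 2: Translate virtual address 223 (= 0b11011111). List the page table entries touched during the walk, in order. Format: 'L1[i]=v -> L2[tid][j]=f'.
Answer: L1[3]=2 -> L2[2][1]=27

Derivation:
vaddr = 223 = 0b11011111
Split: l1_idx=3, l2_idx=1, offset=15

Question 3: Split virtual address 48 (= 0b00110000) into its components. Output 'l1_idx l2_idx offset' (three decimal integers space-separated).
Answer: 0 3 0

Derivation:
vaddr = 48 = 0b00110000
  top 2 bits -> l1_idx = 0
  next 2 bits -> l2_idx = 3
  bottom 4 bits -> offset = 0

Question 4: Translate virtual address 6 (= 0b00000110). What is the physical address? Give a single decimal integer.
vaddr = 6 = 0b00000110
Split: l1_idx=0, l2_idx=0, offset=6
L1[0] = 1
L2[1][0] = 41
paddr = 41 * 16 + 6 = 662

Answer: 662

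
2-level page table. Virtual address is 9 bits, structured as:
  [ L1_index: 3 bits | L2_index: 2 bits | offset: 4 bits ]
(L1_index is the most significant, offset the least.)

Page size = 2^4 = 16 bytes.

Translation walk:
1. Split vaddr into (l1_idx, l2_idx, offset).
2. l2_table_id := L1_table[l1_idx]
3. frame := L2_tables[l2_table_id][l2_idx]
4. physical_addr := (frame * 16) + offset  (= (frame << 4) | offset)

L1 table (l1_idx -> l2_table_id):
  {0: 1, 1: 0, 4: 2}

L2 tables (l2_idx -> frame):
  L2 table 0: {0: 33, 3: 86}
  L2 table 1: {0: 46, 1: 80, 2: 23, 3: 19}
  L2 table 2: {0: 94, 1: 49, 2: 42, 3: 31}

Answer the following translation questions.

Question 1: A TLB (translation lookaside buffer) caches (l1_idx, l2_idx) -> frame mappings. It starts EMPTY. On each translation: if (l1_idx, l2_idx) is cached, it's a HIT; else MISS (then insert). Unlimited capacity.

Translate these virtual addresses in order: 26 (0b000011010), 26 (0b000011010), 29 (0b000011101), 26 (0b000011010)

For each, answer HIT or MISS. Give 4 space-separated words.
vaddr=26: (0,1) not in TLB -> MISS, insert
vaddr=26: (0,1) in TLB -> HIT
vaddr=29: (0,1) in TLB -> HIT
vaddr=26: (0,1) in TLB -> HIT

Answer: MISS HIT HIT HIT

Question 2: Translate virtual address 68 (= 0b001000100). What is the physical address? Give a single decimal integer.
vaddr = 68 = 0b001000100
Split: l1_idx=1, l2_idx=0, offset=4
L1[1] = 0
L2[0][0] = 33
paddr = 33 * 16 + 4 = 532

Answer: 532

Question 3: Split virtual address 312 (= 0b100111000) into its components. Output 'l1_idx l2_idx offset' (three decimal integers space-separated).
vaddr = 312 = 0b100111000
  top 3 bits -> l1_idx = 4
  next 2 bits -> l2_idx = 3
  bottom 4 bits -> offset = 8

Answer: 4 3 8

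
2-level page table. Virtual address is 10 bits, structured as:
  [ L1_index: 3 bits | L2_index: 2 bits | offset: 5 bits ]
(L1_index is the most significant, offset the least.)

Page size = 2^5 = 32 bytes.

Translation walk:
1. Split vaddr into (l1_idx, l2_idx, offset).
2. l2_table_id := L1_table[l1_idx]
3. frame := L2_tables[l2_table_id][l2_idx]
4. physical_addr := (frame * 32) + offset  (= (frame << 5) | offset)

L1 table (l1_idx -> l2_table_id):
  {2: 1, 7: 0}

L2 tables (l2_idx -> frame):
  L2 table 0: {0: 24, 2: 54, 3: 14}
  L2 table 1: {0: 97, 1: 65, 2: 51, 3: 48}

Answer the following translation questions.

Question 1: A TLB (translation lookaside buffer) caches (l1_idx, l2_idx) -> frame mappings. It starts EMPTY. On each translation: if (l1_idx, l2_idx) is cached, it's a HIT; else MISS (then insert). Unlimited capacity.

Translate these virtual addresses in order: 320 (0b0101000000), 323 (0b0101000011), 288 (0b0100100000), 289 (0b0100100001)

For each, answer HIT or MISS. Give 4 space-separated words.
Answer: MISS HIT MISS HIT

Derivation:
vaddr=320: (2,2) not in TLB -> MISS, insert
vaddr=323: (2,2) in TLB -> HIT
vaddr=288: (2,1) not in TLB -> MISS, insert
vaddr=289: (2,1) in TLB -> HIT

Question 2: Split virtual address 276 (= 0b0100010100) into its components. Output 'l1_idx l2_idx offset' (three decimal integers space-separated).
vaddr = 276 = 0b0100010100
  top 3 bits -> l1_idx = 2
  next 2 bits -> l2_idx = 0
  bottom 5 bits -> offset = 20

Answer: 2 0 20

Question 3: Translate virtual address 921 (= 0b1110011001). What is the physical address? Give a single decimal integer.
vaddr = 921 = 0b1110011001
Split: l1_idx=7, l2_idx=0, offset=25
L1[7] = 0
L2[0][0] = 24
paddr = 24 * 32 + 25 = 793

Answer: 793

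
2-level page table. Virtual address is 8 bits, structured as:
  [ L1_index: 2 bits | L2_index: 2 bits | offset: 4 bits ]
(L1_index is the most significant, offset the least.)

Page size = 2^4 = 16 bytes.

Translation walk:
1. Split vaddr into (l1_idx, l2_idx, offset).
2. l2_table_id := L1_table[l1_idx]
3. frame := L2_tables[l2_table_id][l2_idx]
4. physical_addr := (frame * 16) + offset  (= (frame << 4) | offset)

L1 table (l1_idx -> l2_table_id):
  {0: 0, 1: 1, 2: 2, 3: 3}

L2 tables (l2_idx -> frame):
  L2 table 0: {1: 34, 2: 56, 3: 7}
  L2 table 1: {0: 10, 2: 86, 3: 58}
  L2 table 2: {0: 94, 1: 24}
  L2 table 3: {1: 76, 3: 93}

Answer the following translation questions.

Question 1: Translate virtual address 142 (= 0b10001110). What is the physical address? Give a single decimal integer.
vaddr = 142 = 0b10001110
Split: l1_idx=2, l2_idx=0, offset=14
L1[2] = 2
L2[2][0] = 94
paddr = 94 * 16 + 14 = 1518

Answer: 1518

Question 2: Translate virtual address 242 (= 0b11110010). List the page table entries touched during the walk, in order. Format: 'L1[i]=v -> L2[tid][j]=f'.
vaddr = 242 = 0b11110010
Split: l1_idx=3, l2_idx=3, offset=2

Answer: L1[3]=3 -> L2[3][3]=93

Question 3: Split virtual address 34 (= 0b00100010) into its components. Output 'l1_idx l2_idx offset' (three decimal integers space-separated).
vaddr = 34 = 0b00100010
  top 2 bits -> l1_idx = 0
  next 2 bits -> l2_idx = 2
  bottom 4 bits -> offset = 2

Answer: 0 2 2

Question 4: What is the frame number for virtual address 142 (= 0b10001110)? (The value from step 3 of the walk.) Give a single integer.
vaddr = 142: l1_idx=2, l2_idx=0
L1[2] = 2; L2[2][0] = 94

Answer: 94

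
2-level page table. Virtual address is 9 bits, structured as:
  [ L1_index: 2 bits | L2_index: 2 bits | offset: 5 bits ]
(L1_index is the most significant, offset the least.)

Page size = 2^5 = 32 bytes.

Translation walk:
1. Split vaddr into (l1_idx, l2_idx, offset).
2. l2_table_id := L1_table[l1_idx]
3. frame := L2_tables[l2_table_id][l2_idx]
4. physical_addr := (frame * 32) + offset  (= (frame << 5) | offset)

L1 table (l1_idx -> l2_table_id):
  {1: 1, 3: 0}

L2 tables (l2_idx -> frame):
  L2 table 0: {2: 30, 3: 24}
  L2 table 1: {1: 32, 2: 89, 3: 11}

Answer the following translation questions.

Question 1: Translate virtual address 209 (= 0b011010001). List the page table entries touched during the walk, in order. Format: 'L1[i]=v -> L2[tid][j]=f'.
vaddr = 209 = 0b011010001
Split: l1_idx=1, l2_idx=2, offset=17

Answer: L1[1]=1 -> L2[1][2]=89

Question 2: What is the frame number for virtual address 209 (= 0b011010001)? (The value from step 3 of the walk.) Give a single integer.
Answer: 89

Derivation:
vaddr = 209: l1_idx=1, l2_idx=2
L1[1] = 1; L2[1][2] = 89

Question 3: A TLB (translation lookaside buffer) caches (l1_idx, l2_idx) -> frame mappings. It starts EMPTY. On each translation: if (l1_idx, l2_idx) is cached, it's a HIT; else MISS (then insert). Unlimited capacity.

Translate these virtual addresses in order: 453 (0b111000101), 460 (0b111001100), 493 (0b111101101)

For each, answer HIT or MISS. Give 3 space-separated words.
Answer: MISS HIT MISS

Derivation:
vaddr=453: (3,2) not in TLB -> MISS, insert
vaddr=460: (3,2) in TLB -> HIT
vaddr=493: (3,3) not in TLB -> MISS, insert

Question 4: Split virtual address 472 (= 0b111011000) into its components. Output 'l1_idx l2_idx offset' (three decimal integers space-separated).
vaddr = 472 = 0b111011000
  top 2 bits -> l1_idx = 3
  next 2 bits -> l2_idx = 2
  bottom 5 bits -> offset = 24

Answer: 3 2 24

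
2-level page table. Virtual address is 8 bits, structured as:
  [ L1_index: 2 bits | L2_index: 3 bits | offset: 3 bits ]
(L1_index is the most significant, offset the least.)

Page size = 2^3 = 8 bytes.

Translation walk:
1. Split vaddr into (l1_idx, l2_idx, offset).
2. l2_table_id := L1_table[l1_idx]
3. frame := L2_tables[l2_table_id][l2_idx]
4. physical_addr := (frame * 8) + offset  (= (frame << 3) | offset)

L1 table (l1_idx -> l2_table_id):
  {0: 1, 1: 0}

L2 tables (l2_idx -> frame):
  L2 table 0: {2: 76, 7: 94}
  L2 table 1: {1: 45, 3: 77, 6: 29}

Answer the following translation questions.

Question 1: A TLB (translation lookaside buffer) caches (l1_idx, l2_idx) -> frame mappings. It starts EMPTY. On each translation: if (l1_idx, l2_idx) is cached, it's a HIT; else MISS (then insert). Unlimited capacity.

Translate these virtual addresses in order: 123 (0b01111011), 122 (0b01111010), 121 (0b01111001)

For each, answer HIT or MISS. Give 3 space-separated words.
vaddr=123: (1,7) not in TLB -> MISS, insert
vaddr=122: (1,7) in TLB -> HIT
vaddr=121: (1,7) in TLB -> HIT

Answer: MISS HIT HIT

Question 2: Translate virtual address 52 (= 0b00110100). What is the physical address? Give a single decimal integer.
Answer: 236

Derivation:
vaddr = 52 = 0b00110100
Split: l1_idx=0, l2_idx=6, offset=4
L1[0] = 1
L2[1][6] = 29
paddr = 29 * 8 + 4 = 236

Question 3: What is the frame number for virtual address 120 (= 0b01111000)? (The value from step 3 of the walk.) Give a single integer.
Answer: 94

Derivation:
vaddr = 120: l1_idx=1, l2_idx=7
L1[1] = 0; L2[0][7] = 94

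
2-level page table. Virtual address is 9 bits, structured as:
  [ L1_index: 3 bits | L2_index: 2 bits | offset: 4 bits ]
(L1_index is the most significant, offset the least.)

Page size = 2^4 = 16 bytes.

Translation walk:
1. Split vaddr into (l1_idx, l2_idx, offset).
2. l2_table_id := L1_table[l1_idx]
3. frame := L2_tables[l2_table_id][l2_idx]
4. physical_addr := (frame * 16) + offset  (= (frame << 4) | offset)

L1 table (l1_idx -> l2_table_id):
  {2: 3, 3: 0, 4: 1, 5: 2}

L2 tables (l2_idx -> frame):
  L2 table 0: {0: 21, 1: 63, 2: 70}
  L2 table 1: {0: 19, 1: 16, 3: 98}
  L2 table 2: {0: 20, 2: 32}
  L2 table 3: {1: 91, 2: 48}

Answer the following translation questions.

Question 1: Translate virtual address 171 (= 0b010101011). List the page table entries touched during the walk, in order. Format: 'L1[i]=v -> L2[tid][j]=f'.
Answer: L1[2]=3 -> L2[3][2]=48

Derivation:
vaddr = 171 = 0b010101011
Split: l1_idx=2, l2_idx=2, offset=11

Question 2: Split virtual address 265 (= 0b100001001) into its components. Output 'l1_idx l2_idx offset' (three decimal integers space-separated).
Answer: 4 0 9

Derivation:
vaddr = 265 = 0b100001001
  top 3 bits -> l1_idx = 4
  next 2 bits -> l2_idx = 0
  bottom 4 bits -> offset = 9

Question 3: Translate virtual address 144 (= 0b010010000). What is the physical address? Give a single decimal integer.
vaddr = 144 = 0b010010000
Split: l1_idx=2, l2_idx=1, offset=0
L1[2] = 3
L2[3][1] = 91
paddr = 91 * 16 + 0 = 1456

Answer: 1456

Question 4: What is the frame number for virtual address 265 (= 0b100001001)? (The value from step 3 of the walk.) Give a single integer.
Answer: 19

Derivation:
vaddr = 265: l1_idx=4, l2_idx=0
L1[4] = 1; L2[1][0] = 19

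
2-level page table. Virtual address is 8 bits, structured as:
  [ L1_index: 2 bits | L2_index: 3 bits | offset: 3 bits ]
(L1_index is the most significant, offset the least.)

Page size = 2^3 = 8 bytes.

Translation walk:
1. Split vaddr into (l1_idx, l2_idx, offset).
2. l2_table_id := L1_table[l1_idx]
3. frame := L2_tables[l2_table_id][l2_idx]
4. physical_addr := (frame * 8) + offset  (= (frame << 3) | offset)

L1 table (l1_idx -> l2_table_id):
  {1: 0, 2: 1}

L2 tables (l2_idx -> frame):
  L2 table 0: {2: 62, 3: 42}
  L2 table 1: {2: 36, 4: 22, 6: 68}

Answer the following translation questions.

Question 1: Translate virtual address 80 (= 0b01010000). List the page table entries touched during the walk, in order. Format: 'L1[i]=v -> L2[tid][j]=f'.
Answer: L1[1]=0 -> L2[0][2]=62

Derivation:
vaddr = 80 = 0b01010000
Split: l1_idx=1, l2_idx=2, offset=0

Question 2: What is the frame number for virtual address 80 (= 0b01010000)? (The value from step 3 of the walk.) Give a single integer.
Answer: 62

Derivation:
vaddr = 80: l1_idx=1, l2_idx=2
L1[1] = 0; L2[0][2] = 62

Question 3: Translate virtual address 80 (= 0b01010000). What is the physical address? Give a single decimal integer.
vaddr = 80 = 0b01010000
Split: l1_idx=1, l2_idx=2, offset=0
L1[1] = 0
L2[0][2] = 62
paddr = 62 * 8 + 0 = 496

Answer: 496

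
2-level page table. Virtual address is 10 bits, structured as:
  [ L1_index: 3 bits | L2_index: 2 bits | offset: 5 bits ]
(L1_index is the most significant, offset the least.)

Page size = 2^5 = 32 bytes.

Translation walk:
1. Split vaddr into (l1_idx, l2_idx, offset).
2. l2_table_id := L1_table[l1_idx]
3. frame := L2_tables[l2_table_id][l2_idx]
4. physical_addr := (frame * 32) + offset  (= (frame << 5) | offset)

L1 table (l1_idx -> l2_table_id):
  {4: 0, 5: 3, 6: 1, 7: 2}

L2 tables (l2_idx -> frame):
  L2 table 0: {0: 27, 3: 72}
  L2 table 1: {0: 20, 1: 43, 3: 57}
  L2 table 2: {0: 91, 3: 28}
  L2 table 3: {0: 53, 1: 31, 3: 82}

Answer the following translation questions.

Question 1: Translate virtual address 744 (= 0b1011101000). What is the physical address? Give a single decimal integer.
vaddr = 744 = 0b1011101000
Split: l1_idx=5, l2_idx=3, offset=8
L1[5] = 3
L2[3][3] = 82
paddr = 82 * 32 + 8 = 2632

Answer: 2632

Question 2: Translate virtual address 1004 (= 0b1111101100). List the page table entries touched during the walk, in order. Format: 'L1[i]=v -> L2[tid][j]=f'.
Answer: L1[7]=2 -> L2[2][3]=28

Derivation:
vaddr = 1004 = 0b1111101100
Split: l1_idx=7, l2_idx=3, offset=12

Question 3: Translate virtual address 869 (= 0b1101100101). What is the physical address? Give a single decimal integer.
Answer: 1829

Derivation:
vaddr = 869 = 0b1101100101
Split: l1_idx=6, l2_idx=3, offset=5
L1[6] = 1
L2[1][3] = 57
paddr = 57 * 32 + 5 = 1829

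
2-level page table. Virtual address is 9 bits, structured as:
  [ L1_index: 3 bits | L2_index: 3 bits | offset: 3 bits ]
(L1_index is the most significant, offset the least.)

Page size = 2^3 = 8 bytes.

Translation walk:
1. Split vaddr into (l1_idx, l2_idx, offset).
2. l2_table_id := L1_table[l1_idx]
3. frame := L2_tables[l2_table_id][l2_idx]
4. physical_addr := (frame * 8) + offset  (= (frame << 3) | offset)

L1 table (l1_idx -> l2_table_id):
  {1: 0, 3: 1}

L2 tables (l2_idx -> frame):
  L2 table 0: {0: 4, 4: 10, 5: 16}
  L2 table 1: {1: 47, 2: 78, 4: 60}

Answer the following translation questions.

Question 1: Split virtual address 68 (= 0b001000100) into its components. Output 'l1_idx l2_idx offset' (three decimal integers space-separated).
Answer: 1 0 4

Derivation:
vaddr = 68 = 0b001000100
  top 3 bits -> l1_idx = 1
  next 3 bits -> l2_idx = 0
  bottom 3 bits -> offset = 4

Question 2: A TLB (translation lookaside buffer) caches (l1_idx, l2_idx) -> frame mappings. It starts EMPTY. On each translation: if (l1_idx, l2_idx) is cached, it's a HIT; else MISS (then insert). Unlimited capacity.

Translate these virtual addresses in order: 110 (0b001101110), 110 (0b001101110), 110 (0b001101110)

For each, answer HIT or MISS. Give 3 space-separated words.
vaddr=110: (1,5) not in TLB -> MISS, insert
vaddr=110: (1,5) in TLB -> HIT
vaddr=110: (1,5) in TLB -> HIT

Answer: MISS HIT HIT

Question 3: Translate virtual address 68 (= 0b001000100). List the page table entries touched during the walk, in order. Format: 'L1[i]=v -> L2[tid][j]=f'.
vaddr = 68 = 0b001000100
Split: l1_idx=1, l2_idx=0, offset=4

Answer: L1[1]=0 -> L2[0][0]=4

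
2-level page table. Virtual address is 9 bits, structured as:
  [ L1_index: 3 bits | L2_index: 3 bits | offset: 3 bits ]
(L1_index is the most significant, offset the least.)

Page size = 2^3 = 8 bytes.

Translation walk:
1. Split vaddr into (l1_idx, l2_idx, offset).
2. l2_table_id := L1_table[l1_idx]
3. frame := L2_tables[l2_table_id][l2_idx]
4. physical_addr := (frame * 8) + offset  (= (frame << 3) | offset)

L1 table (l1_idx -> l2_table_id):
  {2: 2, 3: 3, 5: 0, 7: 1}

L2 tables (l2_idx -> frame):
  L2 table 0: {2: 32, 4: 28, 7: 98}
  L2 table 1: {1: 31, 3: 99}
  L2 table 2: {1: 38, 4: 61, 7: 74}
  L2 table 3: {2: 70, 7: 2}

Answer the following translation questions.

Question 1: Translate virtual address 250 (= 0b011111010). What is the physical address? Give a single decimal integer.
Answer: 18

Derivation:
vaddr = 250 = 0b011111010
Split: l1_idx=3, l2_idx=7, offset=2
L1[3] = 3
L2[3][7] = 2
paddr = 2 * 8 + 2 = 18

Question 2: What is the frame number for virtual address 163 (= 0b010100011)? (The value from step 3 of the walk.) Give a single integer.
vaddr = 163: l1_idx=2, l2_idx=4
L1[2] = 2; L2[2][4] = 61

Answer: 61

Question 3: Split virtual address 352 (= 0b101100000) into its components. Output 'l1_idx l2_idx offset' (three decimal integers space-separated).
vaddr = 352 = 0b101100000
  top 3 bits -> l1_idx = 5
  next 3 bits -> l2_idx = 4
  bottom 3 bits -> offset = 0

Answer: 5 4 0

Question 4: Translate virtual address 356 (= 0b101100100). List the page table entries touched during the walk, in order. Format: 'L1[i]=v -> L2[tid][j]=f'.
Answer: L1[5]=0 -> L2[0][4]=28

Derivation:
vaddr = 356 = 0b101100100
Split: l1_idx=5, l2_idx=4, offset=4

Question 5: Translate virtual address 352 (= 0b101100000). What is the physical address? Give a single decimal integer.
vaddr = 352 = 0b101100000
Split: l1_idx=5, l2_idx=4, offset=0
L1[5] = 0
L2[0][4] = 28
paddr = 28 * 8 + 0 = 224

Answer: 224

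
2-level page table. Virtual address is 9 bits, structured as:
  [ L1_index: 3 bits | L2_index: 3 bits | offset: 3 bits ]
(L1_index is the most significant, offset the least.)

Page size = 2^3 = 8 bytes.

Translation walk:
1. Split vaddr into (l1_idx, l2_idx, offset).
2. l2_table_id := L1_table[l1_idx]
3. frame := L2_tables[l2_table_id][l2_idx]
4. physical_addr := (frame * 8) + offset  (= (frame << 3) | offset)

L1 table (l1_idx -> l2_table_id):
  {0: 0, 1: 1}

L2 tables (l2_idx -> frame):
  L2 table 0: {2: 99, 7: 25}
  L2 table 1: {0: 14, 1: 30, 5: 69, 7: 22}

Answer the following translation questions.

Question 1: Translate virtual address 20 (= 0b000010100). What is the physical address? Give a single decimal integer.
vaddr = 20 = 0b000010100
Split: l1_idx=0, l2_idx=2, offset=4
L1[0] = 0
L2[0][2] = 99
paddr = 99 * 8 + 4 = 796

Answer: 796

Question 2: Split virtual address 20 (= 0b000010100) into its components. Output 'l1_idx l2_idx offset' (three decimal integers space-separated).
vaddr = 20 = 0b000010100
  top 3 bits -> l1_idx = 0
  next 3 bits -> l2_idx = 2
  bottom 3 bits -> offset = 4

Answer: 0 2 4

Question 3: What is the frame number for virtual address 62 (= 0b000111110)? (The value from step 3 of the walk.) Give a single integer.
vaddr = 62: l1_idx=0, l2_idx=7
L1[0] = 0; L2[0][7] = 25

Answer: 25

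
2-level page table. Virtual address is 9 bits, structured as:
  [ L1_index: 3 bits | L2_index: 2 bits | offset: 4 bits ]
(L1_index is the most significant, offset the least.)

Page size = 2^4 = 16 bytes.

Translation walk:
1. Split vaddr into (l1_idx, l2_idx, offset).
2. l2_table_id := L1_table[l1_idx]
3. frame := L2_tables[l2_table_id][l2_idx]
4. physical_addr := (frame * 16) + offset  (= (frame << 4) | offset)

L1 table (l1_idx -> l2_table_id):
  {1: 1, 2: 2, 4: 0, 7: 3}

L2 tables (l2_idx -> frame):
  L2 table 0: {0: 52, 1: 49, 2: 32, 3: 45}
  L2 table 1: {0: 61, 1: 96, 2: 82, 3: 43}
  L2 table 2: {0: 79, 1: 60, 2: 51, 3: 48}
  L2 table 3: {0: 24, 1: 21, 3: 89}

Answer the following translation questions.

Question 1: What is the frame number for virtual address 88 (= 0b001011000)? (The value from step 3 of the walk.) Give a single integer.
Answer: 96

Derivation:
vaddr = 88: l1_idx=1, l2_idx=1
L1[1] = 1; L2[1][1] = 96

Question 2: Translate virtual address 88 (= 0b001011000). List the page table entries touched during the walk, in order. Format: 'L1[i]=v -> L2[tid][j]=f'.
vaddr = 88 = 0b001011000
Split: l1_idx=1, l2_idx=1, offset=8

Answer: L1[1]=1 -> L2[1][1]=96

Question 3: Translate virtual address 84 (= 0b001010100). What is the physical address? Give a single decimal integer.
Answer: 1540

Derivation:
vaddr = 84 = 0b001010100
Split: l1_idx=1, l2_idx=1, offset=4
L1[1] = 1
L2[1][1] = 96
paddr = 96 * 16 + 4 = 1540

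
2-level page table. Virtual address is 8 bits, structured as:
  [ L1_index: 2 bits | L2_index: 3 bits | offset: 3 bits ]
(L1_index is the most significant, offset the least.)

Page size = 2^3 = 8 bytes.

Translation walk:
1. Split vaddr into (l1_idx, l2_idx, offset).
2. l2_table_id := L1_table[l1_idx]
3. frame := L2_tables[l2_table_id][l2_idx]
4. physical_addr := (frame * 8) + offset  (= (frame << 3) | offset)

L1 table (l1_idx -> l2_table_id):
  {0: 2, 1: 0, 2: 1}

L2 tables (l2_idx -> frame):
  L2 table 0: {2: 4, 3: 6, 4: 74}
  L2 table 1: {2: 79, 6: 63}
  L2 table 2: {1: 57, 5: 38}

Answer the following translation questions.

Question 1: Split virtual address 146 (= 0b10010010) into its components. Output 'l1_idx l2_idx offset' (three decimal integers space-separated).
Answer: 2 2 2

Derivation:
vaddr = 146 = 0b10010010
  top 2 bits -> l1_idx = 2
  next 3 bits -> l2_idx = 2
  bottom 3 bits -> offset = 2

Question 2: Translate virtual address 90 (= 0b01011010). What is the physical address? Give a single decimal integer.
vaddr = 90 = 0b01011010
Split: l1_idx=1, l2_idx=3, offset=2
L1[1] = 0
L2[0][3] = 6
paddr = 6 * 8 + 2 = 50

Answer: 50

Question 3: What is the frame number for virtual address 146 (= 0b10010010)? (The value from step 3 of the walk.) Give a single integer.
vaddr = 146: l1_idx=2, l2_idx=2
L1[2] = 1; L2[1][2] = 79

Answer: 79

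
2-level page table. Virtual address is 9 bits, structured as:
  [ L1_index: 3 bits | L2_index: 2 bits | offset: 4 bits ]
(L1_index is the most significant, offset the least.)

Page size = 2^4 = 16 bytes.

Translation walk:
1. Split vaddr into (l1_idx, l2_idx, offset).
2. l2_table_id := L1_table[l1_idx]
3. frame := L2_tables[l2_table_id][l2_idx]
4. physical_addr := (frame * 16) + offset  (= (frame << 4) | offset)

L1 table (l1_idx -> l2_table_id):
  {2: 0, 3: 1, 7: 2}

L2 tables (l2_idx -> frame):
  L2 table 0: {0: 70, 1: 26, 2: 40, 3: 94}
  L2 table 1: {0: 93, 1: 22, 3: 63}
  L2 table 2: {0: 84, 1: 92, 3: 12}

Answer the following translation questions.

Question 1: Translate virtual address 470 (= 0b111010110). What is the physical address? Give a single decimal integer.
Answer: 1478

Derivation:
vaddr = 470 = 0b111010110
Split: l1_idx=7, l2_idx=1, offset=6
L1[7] = 2
L2[2][1] = 92
paddr = 92 * 16 + 6 = 1478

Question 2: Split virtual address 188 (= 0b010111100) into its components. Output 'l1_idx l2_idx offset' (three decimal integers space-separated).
Answer: 2 3 12

Derivation:
vaddr = 188 = 0b010111100
  top 3 bits -> l1_idx = 2
  next 2 bits -> l2_idx = 3
  bottom 4 bits -> offset = 12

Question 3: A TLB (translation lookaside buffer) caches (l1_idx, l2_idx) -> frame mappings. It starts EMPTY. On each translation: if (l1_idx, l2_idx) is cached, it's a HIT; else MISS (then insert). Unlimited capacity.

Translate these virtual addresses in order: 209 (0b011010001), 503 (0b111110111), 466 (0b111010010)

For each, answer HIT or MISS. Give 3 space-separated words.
Answer: MISS MISS MISS

Derivation:
vaddr=209: (3,1) not in TLB -> MISS, insert
vaddr=503: (7,3) not in TLB -> MISS, insert
vaddr=466: (7,1) not in TLB -> MISS, insert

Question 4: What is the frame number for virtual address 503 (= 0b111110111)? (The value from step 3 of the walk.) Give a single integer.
Answer: 12

Derivation:
vaddr = 503: l1_idx=7, l2_idx=3
L1[7] = 2; L2[2][3] = 12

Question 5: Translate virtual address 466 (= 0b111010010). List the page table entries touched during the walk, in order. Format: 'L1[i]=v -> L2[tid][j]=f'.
vaddr = 466 = 0b111010010
Split: l1_idx=7, l2_idx=1, offset=2

Answer: L1[7]=2 -> L2[2][1]=92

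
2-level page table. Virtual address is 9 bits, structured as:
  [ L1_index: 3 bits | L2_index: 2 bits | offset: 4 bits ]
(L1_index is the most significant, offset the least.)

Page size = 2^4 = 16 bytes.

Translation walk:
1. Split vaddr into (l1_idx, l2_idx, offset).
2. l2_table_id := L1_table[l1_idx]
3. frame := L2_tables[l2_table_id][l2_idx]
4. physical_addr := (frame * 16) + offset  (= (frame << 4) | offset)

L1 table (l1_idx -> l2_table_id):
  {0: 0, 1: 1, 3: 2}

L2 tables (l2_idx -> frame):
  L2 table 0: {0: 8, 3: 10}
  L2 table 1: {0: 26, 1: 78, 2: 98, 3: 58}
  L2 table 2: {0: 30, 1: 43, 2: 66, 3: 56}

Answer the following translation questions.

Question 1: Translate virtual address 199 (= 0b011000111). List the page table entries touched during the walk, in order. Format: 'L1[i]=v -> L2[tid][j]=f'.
vaddr = 199 = 0b011000111
Split: l1_idx=3, l2_idx=0, offset=7

Answer: L1[3]=2 -> L2[2][0]=30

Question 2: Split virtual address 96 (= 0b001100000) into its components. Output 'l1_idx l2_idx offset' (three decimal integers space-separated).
vaddr = 96 = 0b001100000
  top 3 bits -> l1_idx = 1
  next 2 bits -> l2_idx = 2
  bottom 4 bits -> offset = 0

Answer: 1 2 0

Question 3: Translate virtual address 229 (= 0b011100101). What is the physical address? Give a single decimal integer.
vaddr = 229 = 0b011100101
Split: l1_idx=3, l2_idx=2, offset=5
L1[3] = 2
L2[2][2] = 66
paddr = 66 * 16 + 5 = 1061

Answer: 1061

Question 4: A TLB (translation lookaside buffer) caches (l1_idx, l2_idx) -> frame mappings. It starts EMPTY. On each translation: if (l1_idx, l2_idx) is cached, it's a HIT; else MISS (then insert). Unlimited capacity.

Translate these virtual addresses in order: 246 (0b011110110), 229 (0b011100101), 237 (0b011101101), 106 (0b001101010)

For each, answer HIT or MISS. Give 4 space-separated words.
Answer: MISS MISS HIT MISS

Derivation:
vaddr=246: (3,3) not in TLB -> MISS, insert
vaddr=229: (3,2) not in TLB -> MISS, insert
vaddr=237: (3,2) in TLB -> HIT
vaddr=106: (1,2) not in TLB -> MISS, insert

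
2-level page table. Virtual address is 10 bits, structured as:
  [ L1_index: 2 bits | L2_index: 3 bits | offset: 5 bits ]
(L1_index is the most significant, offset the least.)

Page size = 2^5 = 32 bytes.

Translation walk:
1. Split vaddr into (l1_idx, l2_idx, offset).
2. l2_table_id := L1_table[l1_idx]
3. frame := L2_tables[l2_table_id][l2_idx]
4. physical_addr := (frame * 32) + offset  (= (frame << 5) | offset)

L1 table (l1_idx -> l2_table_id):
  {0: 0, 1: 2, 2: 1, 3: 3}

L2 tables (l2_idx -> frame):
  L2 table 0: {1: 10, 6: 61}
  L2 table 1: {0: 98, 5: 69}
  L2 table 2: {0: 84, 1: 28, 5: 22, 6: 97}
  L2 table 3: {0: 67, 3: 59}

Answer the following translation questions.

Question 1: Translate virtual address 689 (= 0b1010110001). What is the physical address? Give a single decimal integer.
Answer: 2225

Derivation:
vaddr = 689 = 0b1010110001
Split: l1_idx=2, l2_idx=5, offset=17
L1[2] = 1
L2[1][5] = 69
paddr = 69 * 32 + 17 = 2225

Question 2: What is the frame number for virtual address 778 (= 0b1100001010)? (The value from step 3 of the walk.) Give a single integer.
Answer: 67

Derivation:
vaddr = 778: l1_idx=3, l2_idx=0
L1[3] = 3; L2[3][0] = 67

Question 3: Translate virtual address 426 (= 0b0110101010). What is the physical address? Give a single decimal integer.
vaddr = 426 = 0b0110101010
Split: l1_idx=1, l2_idx=5, offset=10
L1[1] = 2
L2[2][5] = 22
paddr = 22 * 32 + 10 = 714

Answer: 714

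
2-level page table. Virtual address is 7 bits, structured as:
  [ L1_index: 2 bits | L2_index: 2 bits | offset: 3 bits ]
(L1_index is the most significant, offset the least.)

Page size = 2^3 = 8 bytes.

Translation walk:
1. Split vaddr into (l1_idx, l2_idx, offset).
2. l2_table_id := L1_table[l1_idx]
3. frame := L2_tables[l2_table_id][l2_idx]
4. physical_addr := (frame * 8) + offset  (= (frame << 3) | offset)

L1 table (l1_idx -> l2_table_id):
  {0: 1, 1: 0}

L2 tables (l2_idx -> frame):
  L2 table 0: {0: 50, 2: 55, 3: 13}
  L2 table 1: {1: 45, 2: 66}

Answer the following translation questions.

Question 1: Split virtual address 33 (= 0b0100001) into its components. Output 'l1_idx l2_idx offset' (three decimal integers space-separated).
vaddr = 33 = 0b0100001
  top 2 bits -> l1_idx = 1
  next 2 bits -> l2_idx = 0
  bottom 3 bits -> offset = 1

Answer: 1 0 1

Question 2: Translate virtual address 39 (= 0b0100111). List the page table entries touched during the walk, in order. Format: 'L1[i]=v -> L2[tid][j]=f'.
Answer: L1[1]=0 -> L2[0][0]=50

Derivation:
vaddr = 39 = 0b0100111
Split: l1_idx=1, l2_idx=0, offset=7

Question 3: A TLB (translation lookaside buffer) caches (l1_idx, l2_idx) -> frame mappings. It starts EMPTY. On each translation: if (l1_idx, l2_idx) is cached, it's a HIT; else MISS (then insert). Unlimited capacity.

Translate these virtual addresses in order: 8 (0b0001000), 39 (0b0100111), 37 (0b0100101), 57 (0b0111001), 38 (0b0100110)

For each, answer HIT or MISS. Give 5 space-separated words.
vaddr=8: (0,1) not in TLB -> MISS, insert
vaddr=39: (1,0) not in TLB -> MISS, insert
vaddr=37: (1,0) in TLB -> HIT
vaddr=57: (1,3) not in TLB -> MISS, insert
vaddr=38: (1,0) in TLB -> HIT

Answer: MISS MISS HIT MISS HIT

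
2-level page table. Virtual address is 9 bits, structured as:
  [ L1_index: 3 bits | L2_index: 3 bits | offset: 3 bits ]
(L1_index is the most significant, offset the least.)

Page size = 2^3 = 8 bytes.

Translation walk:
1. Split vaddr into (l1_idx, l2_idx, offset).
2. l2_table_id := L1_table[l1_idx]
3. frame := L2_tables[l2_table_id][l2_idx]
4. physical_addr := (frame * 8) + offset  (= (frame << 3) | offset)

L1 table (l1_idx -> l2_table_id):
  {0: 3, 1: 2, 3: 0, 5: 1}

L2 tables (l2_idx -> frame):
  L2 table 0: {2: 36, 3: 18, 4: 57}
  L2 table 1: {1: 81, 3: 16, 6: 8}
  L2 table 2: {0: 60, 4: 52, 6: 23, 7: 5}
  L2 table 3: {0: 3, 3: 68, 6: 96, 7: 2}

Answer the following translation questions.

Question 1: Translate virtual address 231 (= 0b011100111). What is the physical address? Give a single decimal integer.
vaddr = 231 = 0b011100111
Split: l1_idx=3, l2_idx=4, offset=7
L1[3] = 0
L2[0][4] = 57
paddr = 57 * 8 + 7 = 463

Answer: 463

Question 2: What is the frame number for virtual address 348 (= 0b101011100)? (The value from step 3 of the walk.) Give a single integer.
Answer: 16

Derivation:
vaddr = 348: l1_idx=5, l2_idx=3
L1[5] = 1; L2[1][3] = 16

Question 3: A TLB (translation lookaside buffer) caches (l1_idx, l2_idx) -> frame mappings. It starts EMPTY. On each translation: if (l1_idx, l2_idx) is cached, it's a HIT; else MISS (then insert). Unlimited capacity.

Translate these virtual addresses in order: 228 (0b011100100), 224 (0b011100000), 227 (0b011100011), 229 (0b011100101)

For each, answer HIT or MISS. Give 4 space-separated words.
Answer: MISS HIT HIT HIT

Derivation:
vaddr=228: (3,4) not in TLB -> MISS, insert
vaddr=224: (3,4) in TLB -> HIT
vaddr=227: (3,4) in TLB -> HIT
vaddr=229: (3,4) in TLB -> HIT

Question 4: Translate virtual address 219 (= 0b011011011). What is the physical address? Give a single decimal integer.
vaddr = 219 = 0b011011011
Split: l1_idx=3, l2_idx=3, offset=3
L1[3] = 0
L2[0][3] = 18
paddr = 18 * 8 + 3 = 147

Answer: 147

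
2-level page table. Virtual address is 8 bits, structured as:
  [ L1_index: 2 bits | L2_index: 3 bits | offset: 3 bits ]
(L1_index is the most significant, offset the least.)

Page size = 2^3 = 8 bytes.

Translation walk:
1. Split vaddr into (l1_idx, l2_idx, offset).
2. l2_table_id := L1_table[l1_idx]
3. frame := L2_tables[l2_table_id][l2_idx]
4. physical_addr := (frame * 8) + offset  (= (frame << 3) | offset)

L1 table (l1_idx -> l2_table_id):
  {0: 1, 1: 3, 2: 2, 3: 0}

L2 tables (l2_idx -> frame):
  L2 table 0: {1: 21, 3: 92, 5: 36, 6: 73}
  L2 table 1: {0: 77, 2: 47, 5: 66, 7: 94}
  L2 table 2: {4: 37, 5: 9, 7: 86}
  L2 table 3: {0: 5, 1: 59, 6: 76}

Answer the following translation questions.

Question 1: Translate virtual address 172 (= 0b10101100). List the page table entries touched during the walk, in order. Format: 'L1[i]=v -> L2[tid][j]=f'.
Answer: L1[2]=2 -> L2[2][5]=9

Derivation:
vaddr = 172 = 0b10101100
Split: l1_idx=2, l2_idx=5, offset=4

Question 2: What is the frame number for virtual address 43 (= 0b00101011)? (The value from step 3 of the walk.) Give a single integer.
Answer: 66

Derivation:
vaddr = 43: l1_idx=0, l2_idx=5
L1[0] = 1; L2[1][5] = 66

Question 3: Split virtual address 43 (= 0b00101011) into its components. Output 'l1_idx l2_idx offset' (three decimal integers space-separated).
vaddr = 43 = 0b00101011
  top 2 bits -> l1_idx = 0
  next 3 bits -> l2_idx = 5
  bottom 3 bits -> offset = 3

Answer: 0 5 3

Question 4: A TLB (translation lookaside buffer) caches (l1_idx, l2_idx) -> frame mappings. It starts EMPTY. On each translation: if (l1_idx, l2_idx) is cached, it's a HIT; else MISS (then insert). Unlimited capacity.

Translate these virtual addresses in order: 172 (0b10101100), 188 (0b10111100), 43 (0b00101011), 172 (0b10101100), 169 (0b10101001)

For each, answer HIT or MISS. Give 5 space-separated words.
Answer: MISS MISS MISS HIT HIT

Derivation:
vaddr=172: (2,5) not in TLB -> MISS, insert
vaddr=188: (2,7) not in TLB -> MISS, insert
vaddr=43: (0,5) not in TLB -> MISS, insert
vaddr=172: (2,5) in TLB -> HIT
vaddr=169: (2,5) in TLB -> HIT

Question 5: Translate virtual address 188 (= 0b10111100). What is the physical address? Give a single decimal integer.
vaddr = 188 = 0b10111100
Split: l1_idx=2, l2_idx=7, offset=4
L1[2] = 2
L2[2][7] = 86
paddr = 86 * 8 + 4 = 692

Answer: 692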